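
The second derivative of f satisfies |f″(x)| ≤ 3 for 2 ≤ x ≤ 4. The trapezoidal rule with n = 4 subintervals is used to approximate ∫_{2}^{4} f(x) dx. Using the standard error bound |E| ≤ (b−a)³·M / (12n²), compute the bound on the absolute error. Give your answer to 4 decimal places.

0.1250

|E| ≤ (2)³·3 / (12·4²) = 24/192 = 0.1250.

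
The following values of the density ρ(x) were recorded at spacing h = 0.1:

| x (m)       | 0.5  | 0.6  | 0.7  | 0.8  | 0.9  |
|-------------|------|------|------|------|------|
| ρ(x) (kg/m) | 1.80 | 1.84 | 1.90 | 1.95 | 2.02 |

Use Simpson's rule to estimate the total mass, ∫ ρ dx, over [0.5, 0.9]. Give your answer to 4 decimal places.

0.7593

h = 0.1, n = 4.
(h/3)·[y₀ + 4y₁ + 2y₂ + 4y₃ + y₄] = 0.033333·(22.78) = 0.7593.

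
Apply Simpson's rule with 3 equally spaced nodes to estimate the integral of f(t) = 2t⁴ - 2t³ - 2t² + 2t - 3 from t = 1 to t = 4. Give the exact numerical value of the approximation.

249.75

h = (4 − 1)/2 = 1.5.
Nodes t₀,…,t₂ = 1, 2.5, 4.
f(t) = 2t⁴ - 2t³ - 2t² + 2t - 3: f₀=-3, f₁=36.375, f₂=357.
(h/3)·[f₀ + 4f₁ + f₂] = 0.5·(499.5) = 249.75.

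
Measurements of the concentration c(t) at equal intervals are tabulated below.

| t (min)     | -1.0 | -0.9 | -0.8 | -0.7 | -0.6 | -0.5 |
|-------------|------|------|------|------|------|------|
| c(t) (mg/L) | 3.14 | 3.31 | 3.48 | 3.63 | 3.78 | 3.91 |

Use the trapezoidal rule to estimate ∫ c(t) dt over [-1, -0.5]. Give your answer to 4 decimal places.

h = 0.1, n = 5.
(h/2)·[y₀ + 2y₁ + 2y₂ + 2y₃ + 2y₄ + y₅] = 0.05·(35.45) = 1.7725.

1.7725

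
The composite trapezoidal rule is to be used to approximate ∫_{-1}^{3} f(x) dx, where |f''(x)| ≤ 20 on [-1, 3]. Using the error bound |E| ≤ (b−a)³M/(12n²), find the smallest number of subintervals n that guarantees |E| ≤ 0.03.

60

Need 1280/(12n²) ≤ 0.03.
n² ≥ 1280/(12·0.03) = 3555.56 ⇒ n ≥ 59.6285, so the smallest n is 60.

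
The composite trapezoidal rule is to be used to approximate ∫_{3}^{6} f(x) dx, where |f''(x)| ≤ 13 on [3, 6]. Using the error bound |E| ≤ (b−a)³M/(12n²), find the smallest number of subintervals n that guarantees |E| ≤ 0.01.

55

Need 351/(12n²) ≤ 0.01.
n² ≥ 351/(12·0.01) = 2925 ⇒ n ≥ 54.0833, so the smallest n is 55.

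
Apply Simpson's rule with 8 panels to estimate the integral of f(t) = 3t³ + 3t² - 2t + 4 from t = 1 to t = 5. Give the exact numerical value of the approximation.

584

h = (5 − 1)/8 = 0.5.
Nodes t₀,…,t₈ = 1, 1.5, 2, 2.5, 3, 3.5, 4, 4.5, 5.
f(t) = 3t³ + 3t² - 2t + 4: f₀=8, f₁=17.875, f₂=36, f₃=64.625, f₄=106, f₅=162.375, f₆=236, f₇=329.125, f₈=444.
(h/3)·[f₀ + 4f₁ + 2f₂ + 4f₃ + 2f₄ + 4f₅ + 2f₆ + 4f₇ + f₈] = 0.166667·(3504) = 584.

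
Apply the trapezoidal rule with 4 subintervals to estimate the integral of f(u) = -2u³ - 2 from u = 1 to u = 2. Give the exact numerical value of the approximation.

-9.59375

h = (2 − 1)/4 = 0.25.
Nodes u₀,…,u₄ = 1, 1.25, 1.5, 1.75, 2.
f(u) = -2u³ - 2: f₀=-4, f₁=-5.90625, f₂=-8.75, f₃=-12.71875, f₄=-18.
(h/2)·[f₀ + 2f₁ + 2f₂ + 2f₃ + f₄] = 0.125·(-76.75) = -9.59375.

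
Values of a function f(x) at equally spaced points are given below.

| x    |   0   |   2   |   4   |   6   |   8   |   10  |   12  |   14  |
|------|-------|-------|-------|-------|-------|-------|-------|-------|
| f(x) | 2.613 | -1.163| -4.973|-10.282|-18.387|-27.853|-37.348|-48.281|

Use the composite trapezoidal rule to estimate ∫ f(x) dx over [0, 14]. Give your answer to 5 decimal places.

h = 2, n = 7.
(h/2)·[y₀ + 2y₁ + 2y₂ + 2y₃ + 2y₄ + 2y₅ + 2y₆ + y₇] = 1·(-245.680) = -245.68000.

-245.68000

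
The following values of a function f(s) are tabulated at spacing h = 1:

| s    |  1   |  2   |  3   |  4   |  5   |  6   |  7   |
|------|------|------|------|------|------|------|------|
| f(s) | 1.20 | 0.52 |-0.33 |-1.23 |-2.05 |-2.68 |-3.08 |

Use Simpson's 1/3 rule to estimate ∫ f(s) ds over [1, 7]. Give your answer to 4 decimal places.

-6.7333

h = 1, n = 6.
(h/3)·[y₀ + 4y₁ + 2y₂ + 4y₃ + 2y₄ + 4y₅ + y₆] = 0.333333·(-20.20) = -6.7333.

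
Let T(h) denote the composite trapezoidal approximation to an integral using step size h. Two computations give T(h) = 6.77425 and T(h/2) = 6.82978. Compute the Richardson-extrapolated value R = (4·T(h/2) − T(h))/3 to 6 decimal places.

R = (4·T(h/2) − T(h)) / 3 = (4·6.82978 − 6.77425)/3 = (20.54487)/3 = 6.848290.

6.848290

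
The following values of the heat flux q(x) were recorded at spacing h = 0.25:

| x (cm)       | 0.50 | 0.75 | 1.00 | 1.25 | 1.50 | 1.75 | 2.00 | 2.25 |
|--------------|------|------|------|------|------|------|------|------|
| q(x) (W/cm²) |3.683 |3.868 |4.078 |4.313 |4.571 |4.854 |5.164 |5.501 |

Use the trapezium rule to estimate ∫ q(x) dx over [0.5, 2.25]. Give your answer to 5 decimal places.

h = 0.25, n = 7.
(h/2)·[y₀ + 2y₁ + 2y₂ + 2y₃ + 2y₄ + 2y₅ + 2y₆ + y₇] = 0.125·(62.880) = 7.86000.

7.86000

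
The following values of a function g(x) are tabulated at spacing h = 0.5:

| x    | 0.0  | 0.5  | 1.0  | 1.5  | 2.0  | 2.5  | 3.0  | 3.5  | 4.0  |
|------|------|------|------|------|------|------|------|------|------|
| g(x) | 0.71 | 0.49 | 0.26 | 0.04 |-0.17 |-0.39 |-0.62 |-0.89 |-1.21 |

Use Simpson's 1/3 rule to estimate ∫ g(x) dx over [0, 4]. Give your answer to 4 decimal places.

-0.7600

h = 0.5, n = 8.
(h/3)·[y₀ + 4y₁ + 2y₂ + 4y₃ + 2y₄ + 4y₅ + 2y₆ + 4y₇ + y₈] = 0.166667·(-4.56) = -0.7600.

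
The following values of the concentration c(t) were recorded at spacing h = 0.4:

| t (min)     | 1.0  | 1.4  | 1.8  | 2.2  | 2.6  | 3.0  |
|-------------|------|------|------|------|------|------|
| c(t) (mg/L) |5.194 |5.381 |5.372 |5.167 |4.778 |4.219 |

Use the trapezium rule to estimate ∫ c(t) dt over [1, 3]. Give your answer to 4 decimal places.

h = 0.4, n = 5.
(h/2)·[y₀ + 2y₁ + 2y₂ + 2y₃ + 2y₄ + y₅] = 0.2·(50.809) = 10.1618.

10.1618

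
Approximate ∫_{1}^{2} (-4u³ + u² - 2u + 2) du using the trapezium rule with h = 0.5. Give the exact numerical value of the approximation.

h = (2 − 1)/2 = 0.5.
Nodes u₀,…,u₂ = 1, 1.5, 2.
f(u) = -4u³ + u² - 2u + 2: f₀=-3, f₁=-12.25, f₂=-30.
(h/2)·[f₀ + 2f₁ + f₂] = 0.25·(-57.5) = -14.375.

-14.375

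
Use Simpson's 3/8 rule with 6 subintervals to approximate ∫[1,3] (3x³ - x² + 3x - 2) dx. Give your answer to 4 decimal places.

59.3333

h = (3 − 1)/6 = 0.333333.
Nodes x₀,…,x₆ = 1, 1.333333, 1.666667, 2, 2.333333, 2.666667, 3.
f(x) = 3x³ - x² + 3x - 2: f₀=3, f₁=7.333333, f₂=14.111111, f₃=24, f₄=37.666667, f₅=55.777778, f₆=79.
(3h/8)·[f₀ + 3f₁ + 3f₂ + 2f₃ + 3f₄ + 3f₅ + f₆] = 0.125·(474.666667) = 59.3333.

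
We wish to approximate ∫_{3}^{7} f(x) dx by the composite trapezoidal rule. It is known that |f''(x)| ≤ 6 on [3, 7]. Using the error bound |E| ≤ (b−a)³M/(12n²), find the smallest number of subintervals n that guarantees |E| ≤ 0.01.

57

Need 384/(12n²) ≤ 0.01.
n² ≥ 384/(12·0.01) = 3200 ⇒ n ≥ 56.5685, so the smallest n is 57.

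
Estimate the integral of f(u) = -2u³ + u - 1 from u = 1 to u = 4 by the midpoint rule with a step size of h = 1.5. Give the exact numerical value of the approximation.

-114.5625

h = (4 − 1)/2 = 1.5.
Midpoints m₁,…,m₂ = 1.75, 3.25.
f(m₁)=-9.96875, f(m₂)=-66.40625.
h·[f(m₁) + f(m₂)] = 1.5·(-76.375) = -114.5625.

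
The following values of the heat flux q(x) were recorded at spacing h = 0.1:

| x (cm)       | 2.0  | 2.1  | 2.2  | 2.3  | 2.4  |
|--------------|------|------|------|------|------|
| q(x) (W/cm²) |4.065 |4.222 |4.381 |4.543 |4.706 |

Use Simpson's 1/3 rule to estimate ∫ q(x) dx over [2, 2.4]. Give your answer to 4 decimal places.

1.7531

h = 0.1, n = 4.
(h/3)·[y₀ + 4y₁ + 2y₂ + 4y₃ + y₄] = 0.033333·(52.593) = 1.7531.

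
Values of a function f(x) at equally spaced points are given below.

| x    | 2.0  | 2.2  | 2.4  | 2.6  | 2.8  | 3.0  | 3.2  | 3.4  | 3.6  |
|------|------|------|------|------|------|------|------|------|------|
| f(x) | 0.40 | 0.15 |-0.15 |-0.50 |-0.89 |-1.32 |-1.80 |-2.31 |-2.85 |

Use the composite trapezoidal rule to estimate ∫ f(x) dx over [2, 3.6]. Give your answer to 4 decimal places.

h = 0.2, n = 8.
(h/2)·[y₀ + 2y₁ + 2y₂ + 2y₃ + 2y₄ + 2y₅ + 2y₆ + 2y₇ + y₈] = 0.1·(-16.09) = -1.6090.

-1.6090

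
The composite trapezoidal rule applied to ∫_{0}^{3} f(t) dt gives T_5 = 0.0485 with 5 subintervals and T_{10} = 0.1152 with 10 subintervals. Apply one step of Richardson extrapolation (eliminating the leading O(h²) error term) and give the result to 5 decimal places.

0.13743

R = (4·T_{10} − T_5) / 3 = (4·0.1152 − 0.0485)/3 = (0.4123)/3 = 0.13743.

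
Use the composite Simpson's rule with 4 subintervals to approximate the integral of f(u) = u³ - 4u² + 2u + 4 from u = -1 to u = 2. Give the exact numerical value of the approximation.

h = (2 − (-1))/4 = 0.75.
Nodes u₀,…,u₄ = -1, -0.25, 0.5, 1.25, 2.
f(u) = u³ - 4u² + 2u + 4: f₀=-3, f₁=3.234375, f₂=4.125, f₃=2.203125, f₄=0.
(h/3)·[f₀ + 4f₁ + 2f₂ + 4f₃ + f₄] = 0.25·(27) = 6.75.

6.75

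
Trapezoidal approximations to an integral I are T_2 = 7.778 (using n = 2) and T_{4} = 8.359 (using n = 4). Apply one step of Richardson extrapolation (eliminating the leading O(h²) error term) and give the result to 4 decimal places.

8.5527

R = (4·T_{4} − T_2) / 3 = (4·8.359 − 7.778)/3 = (25.658)/3 = 8.5527.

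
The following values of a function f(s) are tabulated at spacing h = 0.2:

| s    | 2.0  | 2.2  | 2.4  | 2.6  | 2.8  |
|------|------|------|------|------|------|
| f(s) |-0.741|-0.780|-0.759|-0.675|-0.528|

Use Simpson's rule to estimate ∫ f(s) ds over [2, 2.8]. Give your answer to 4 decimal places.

h = 0.2, n = 4.
(h/3)·[y₀ + 4y₁ + 2y₂ + 4y₃ + y₄] = 0.066667·(-8.607) = -0.5738.

-0.5738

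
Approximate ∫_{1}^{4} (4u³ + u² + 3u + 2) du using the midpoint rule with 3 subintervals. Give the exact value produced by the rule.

h = (4 − 1)/3 = 1.
Midpoints m₁,…,m₃ = 1.5, 2.5, 3.5.
f(m₁)=22.25, f(m₂)=78.25, f(m₃)=196.25.
h·[f(m₁) + f(m₂) + f(m₃)] = 1·(296.75) = 296.75.

296.75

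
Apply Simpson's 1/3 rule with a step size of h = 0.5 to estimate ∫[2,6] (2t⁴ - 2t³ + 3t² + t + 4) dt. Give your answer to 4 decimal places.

2697.6667

h = (6 − 2)/8 = 0.5.
Nodes t₀,…,t₈ = 2, 2.5, 3, 3.5, 4, 4.5, 5, 5.5, 6.
f(t) = 2t⁴ - 2t³ + 3t² + t + 4: f₀=34, f₁=72.125, f₂=142, f₃=258.625, f₄=440, f₅=707.125, f₆=1084, f₇=1597.625, f₈=2278.
(h/3)·[f₀ + 4f₁ + 2f₂ + 4f₃ + 2f₄ + 4f₅ + 2f₆ + 4f₇ + f₈] = 0.166667·(16186) = 2697.6667.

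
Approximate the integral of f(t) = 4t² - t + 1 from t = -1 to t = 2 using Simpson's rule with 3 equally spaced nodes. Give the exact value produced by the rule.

h = (2 − (-1))/2 = 1.5.
Nodes t₀,…,t₂ = -1, 0.5, 2.
f(t) = 4t² - t + 1: f₀=6, f₁=1.5, f₂=15.
(h/3)·[f₀ + 4f₁ + f₂] = 0.5·(27) = 13.5.

13.5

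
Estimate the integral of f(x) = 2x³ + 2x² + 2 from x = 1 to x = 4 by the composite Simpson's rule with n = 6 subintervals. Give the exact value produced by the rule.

h = (4 − 1)/6 = 0.5.
Nodes x₀,…,x₆ = 1, 1.5, 2, 2.5, 3, 3.5, 4.
f(x) = 2x³ + 2x² + 2: f₀=6, f₁=13.25, f₂=26, f₃=45.75, f₄=74, f₅=112.25, f₆=162.
(h/3)·[f₀ + 4f₁ + 2f₂ + 4f₃ + 2f₄ + 4f₅ + f₆] = 0.166667·(1053) = 175.5.

175.5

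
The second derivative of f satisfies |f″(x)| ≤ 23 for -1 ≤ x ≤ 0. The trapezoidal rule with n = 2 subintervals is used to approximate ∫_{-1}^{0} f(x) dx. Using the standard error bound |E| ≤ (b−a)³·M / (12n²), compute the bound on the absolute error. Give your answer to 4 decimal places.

|E| ≤ (1)³·23 / (12·2²) = 23/48 = 0.4792.

0.4792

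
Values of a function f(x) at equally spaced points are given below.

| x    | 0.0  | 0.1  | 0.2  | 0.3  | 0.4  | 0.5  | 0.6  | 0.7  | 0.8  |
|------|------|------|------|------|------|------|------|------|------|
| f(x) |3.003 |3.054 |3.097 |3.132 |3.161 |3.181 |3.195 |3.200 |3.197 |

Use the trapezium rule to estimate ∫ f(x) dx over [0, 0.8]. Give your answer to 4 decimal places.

h = 0.1, n = 8.
(h/2)·[y₀ + 2y₁ + 2y₂ + 2y₃ + 2y₄ + 2y₅ + 2y₆ + 2y₇ + y₈] = 0.05·(50.240) = 2.5120.

2.5120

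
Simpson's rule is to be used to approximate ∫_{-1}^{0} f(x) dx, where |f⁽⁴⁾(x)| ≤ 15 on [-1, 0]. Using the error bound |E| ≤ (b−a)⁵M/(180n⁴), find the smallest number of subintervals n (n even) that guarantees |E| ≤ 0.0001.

6

Need 15/(180n⁴) ≤ 0.0001.
n⁴ ≥ 15/(180·0.0001) = 833.333 ⇒ n ≥ 5.3728, so the smallest even n is 6. (n must be even for Simpson's rule.)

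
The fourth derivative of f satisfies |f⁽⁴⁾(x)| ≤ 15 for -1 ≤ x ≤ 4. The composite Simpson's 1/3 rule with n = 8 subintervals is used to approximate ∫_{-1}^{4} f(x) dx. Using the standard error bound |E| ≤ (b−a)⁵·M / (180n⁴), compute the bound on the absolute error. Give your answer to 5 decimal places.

|E| ≤ (5)⁵·15 / (180·8⁴) = 46875/737280 = 0.06358.

0.06358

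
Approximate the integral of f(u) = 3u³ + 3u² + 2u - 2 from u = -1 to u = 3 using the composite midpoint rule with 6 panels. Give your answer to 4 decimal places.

86.2222

h = (3 − (-1))/6 = 0.666667.
Midpoints m₁,…,m₆ = -0.666667, 0, 0.666667, 1.333333, 2, 2.666667.
f(m₁)=-2.888889, f(m₂)=-2, f(m₃)=1.555556, f(m₄)=13.111111, f(m₅)=38, f(m₆)=81.555556.
h·[f(m₁) + f(m₂) + f(m₃) + f(m₄) + f(m₅) + f(m₆)] = 0.666667·(129.333333) = 86.2222.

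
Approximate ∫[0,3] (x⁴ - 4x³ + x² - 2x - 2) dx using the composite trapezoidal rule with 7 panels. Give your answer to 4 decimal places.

h = (3 − 0)/7 = 0.428571.
Nodes x₀,…,x₇ = 0, 0.428571, 0.857143, 1.285714, 1.714286, 2.142857, 2.571429, 3.
f(x) = x⁴ - 4x³ + x² - 2x - 2: f₀=-2, f₁=-2.954602, f₂=-4.958767, f₃=-8.687214, f₄=-14.004998, f₅=-19.967514, f₆=-24.820491, f₇=-26.
(h/2)·[f₀ + 2f₁ + 2f₂ + 2f₃ + 2f₄ + 2f₅ + 2f₆ + f₇] = 0.214286·(-178.787172) = -38.3115.

-38.3115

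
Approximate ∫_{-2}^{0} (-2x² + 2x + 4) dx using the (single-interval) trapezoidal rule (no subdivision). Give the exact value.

T = (b−a)/2 · [f(-2) + f(0)] = 1·[(-8) + 4] = -4.

-4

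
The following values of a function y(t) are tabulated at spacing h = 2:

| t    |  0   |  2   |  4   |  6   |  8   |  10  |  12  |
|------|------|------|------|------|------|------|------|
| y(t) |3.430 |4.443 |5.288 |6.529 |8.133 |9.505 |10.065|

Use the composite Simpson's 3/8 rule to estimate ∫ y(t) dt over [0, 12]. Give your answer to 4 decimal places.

h = 2, n = 6.
(3h/8)·[y₀ + 3y₁ + 3y₂ + 2y₃ + 3y₄ + 3y₅ + y₆] = 0.75·(108.660) = 81.4950.

81.4950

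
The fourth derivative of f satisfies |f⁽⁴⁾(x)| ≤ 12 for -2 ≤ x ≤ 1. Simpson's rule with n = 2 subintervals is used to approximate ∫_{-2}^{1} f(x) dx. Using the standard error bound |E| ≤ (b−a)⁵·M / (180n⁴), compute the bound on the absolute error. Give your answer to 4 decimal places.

1.0125

|E| ≤ (3)⁵·12 / (180·2⁴) = 2916/2880 = 1.0125.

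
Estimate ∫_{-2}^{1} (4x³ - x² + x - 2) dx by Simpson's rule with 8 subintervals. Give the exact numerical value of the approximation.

-25.5

h = (1 − (-2))/8 = 0.375.
Nodes x₀,…,x₈ = -2, -1.625, -1.25, -0.875, -0.5, -0.125, 0.25, 0.625, 1.
f(x) = 4x³ - x² + x - 2: f₀=-40, f₁=-23.4296875, f₂=-12.625, f₃=-6.3203125, f₄=-3.25, f₅=-2.1484375, f₆=-1.75, f₇=-0.7890625, f₈=2.
(h/3)·[f₀ + 4f₁ + 2f₂ + 4f₃ + 2f₄ + 4f₅ + 2f₆ + 4f₇ + f₈] = 0.125·(-204) = -25.5.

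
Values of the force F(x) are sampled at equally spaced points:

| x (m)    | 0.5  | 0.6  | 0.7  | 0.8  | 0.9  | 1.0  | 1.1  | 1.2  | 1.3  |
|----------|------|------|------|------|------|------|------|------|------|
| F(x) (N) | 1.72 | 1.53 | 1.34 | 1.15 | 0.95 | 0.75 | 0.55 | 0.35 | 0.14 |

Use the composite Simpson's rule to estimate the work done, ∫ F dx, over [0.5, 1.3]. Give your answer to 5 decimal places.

0.75533

h = 0.1, n = 8.
(h/3)·[y₀ + 4y₁ + 2y₂ + 4y₃ + 2y₄ + 4y₅ + 2y₆ + 4y₇ + y₈] = 0.033333·(22.66) = 0.75533.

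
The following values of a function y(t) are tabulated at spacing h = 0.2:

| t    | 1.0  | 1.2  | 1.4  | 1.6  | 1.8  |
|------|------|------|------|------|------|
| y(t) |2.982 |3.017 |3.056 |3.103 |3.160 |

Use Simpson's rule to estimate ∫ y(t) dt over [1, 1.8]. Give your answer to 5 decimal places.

h = 0.2, n = 4.
(h/3)·[y₀ + 4y₁ + 2y₂ + 4y₃ + y₄] = 0.066667·(36.734) = 2.44893.

2.44893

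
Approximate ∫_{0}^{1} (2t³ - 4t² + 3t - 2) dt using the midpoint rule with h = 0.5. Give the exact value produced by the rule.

h = (1 − 0)/2 = 0.5.
Midpoints m₁,…,m₂ = 0.25, 0.75.
f(m₁)=-1.46875, f(m₂)=-1.15625.
h·[f(m₁) + f(m₂)] = 0.5·(-2.625) = -1.3125.

-1.3125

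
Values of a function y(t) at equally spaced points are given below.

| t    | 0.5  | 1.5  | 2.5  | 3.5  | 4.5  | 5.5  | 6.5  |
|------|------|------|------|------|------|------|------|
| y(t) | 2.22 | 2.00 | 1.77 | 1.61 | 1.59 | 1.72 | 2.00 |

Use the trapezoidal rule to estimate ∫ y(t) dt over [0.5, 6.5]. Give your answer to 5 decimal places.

10.80000

h = 1, n = 6.
(h/2)·[y₀ + 2y₁ + 2y₂ + 2y₃ + 2y₄ + 2y₅ + y₆] = 0.5·(21.60) = 10.80000.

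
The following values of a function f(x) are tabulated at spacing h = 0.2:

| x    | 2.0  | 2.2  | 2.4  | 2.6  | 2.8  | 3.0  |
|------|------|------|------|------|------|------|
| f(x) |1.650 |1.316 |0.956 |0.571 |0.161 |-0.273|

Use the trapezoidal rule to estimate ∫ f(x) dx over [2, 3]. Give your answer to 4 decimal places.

0.7385

h = 0.2, n = 5.
(h/2)·[y₀ + 2y₁ + 2y₂ + 2y₃ + 2y₄ + y₅] = 0.1·(7.385) = 0.7385.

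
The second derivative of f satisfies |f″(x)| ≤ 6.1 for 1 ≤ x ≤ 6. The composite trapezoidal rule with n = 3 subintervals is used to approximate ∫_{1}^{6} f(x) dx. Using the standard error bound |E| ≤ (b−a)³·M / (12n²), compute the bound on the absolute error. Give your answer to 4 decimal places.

7.0602

|E| ≤ (5)³·6.1 / (12·3²) = 762.5/108 = 7.0602.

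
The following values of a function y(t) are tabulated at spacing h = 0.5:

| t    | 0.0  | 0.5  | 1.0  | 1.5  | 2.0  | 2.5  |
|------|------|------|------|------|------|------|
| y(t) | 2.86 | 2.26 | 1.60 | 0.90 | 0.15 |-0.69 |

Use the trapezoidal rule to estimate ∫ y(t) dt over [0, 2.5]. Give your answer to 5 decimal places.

h = 0.5, n = 5.
(h/2)·[y₀ + 2y₁ + 2y₂ + 2y₃ + 2y₄ + y₅] = 0.25·(11.99) = 2.99750.

2.99750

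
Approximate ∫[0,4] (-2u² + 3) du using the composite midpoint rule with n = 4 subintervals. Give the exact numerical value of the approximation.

-30

h = (4 − 0)/4 = 1.
Midpoints m₁,…,m₄ = 0.5, 1.5, 2.5, 3.5.
f(m₁)=2.5, f(m₂)=-1.5, f(m₃)=-9.5, f(m₄)=-21.5.
h·[f(m₁) + f(m₂) + f(m₃) + f(m₄)] = 1·(-30) = -30.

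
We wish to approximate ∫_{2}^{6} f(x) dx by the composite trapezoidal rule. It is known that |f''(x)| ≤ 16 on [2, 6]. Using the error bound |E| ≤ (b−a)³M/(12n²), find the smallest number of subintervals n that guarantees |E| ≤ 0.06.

38

Need 1024/(12n²) ≤ 0.06.
n² ≥ 1024/(12·0.06) = 1422.22 ⇒ n ≥ 37.7124, so the smallest n is 38.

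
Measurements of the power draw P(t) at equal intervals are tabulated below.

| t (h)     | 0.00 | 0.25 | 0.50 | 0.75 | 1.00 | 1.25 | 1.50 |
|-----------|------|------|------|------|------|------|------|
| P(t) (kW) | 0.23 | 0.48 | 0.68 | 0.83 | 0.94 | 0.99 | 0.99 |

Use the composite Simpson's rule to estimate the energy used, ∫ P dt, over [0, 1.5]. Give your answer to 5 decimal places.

1.13833

h = 0.25, n = 6.
(h/3)·[y₀ + 4y₁ + 2y₂ + 4y₃ + 2y₄ + 4y₅ + y₆] = 0.083333·(13.66) = 1.13833.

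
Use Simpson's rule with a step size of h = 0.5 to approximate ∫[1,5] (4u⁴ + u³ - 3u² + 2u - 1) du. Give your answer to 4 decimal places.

h = (5 − 1)/8 = 0.5.
Nodes u₀,…,u₈ = 1, 1.5, 2, 2.5, 3, 3.5, 4, 4.5, 5.
f(u) = 4u⁴ + u³ - 3u² + 2u - 1: f₀=3, f₁=18.875, f₂=63, f₃=157.125, f₄=329, f₅=612.375, f₆=1047, f₇=1678.625, f₈=2559.
(h/3)·[f₀ + 4f₁ + 2f₂ + 4f₃ + 2f₄ + 4f₅ + 2f₆ + 4f₇ + f₈] = 0.166667·(15308) = 2551.3333.

2551.3333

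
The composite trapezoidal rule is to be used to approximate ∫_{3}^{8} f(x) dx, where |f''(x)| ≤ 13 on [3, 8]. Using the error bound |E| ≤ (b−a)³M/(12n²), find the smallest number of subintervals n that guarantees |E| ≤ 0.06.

48

Need 1625/(12n²) ≤ 0.06.
n² ≥ 1625/(12·0.06) = 2256.94 ⇒ n ≥ 47.5073, so the smallest n is 48.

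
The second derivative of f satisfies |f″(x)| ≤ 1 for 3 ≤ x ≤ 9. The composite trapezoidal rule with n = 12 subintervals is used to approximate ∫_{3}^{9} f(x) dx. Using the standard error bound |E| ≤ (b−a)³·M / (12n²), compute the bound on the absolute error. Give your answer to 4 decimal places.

0.1250

|E| ≤ (6)³·1 / (12·12²) = 216/1728 = 0.1250.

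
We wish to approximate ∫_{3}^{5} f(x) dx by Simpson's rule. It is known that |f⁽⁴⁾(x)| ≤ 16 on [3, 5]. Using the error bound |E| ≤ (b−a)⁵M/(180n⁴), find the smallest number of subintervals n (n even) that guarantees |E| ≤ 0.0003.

10

Need 512/(180n⁴) ≤ 0.0003.
n⁴ ≥ 512/(180·0.0003) = 9481.48 ⇒ n ≥ 9.8678, so the smallest even n is 10. (n must be even for Simpson's rule.)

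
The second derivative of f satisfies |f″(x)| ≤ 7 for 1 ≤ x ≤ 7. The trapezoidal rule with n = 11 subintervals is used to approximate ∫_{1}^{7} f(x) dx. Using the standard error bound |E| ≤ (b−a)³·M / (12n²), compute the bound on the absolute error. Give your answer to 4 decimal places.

|E| ≤ (6)³·7 / (12·11²) = 1512/1452 = 1.0413.

1.0413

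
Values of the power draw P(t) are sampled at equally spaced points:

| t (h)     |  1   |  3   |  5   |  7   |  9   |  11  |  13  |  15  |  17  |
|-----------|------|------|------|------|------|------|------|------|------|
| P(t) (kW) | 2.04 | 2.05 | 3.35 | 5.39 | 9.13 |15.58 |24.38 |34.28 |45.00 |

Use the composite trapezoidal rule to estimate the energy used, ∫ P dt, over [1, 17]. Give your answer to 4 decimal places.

235.3600

h = 2, n = 8.
(h/2)·[y₀ + 2y₁ + 2y₂ + 2y₃ + 2y₄ + 2y₅ + 2y₆ + 2y₇ + y₈] = 1·(235.36) = 235.3600.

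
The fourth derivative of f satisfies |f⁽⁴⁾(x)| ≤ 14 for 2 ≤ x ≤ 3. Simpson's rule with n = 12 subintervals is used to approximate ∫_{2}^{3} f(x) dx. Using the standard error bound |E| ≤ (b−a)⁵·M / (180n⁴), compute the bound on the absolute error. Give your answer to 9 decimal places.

0.000003751

|E| ≤ (1)⁵·14 / (180·12⁴) = 14/3732480 = 0.000003751.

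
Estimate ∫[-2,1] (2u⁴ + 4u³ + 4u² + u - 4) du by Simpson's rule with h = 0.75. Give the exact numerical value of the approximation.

-3.046875

h = (1 − (-2))/4 = 0.75.
Nodes u₀,…,u₄ = -2, -1.25, -0.5, 0.25, 1.
f(u) = 2u⁴ + 4u³ + 4u² + u - 4: f₀=10, f₁=-1.9296875, f₂=-3.875, f₃=-3.4296875, f₄=7.
(h/3)·[f₀ + 4f₁ + 2f₂ + 4f₃ + f₄] = 0.25·(-12.1875) = -3.046875.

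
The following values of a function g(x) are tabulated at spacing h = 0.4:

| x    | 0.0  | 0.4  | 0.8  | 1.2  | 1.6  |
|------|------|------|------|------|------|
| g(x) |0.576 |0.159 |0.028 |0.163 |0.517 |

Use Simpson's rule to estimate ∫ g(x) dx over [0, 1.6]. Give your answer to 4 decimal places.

h = 0.4, n = 4.
(h/3)·[y₀ + 4y₁ + 2y₂ + 4y₃ + y₄] = 0.133333·(2.437) = 0.3249.

0.3249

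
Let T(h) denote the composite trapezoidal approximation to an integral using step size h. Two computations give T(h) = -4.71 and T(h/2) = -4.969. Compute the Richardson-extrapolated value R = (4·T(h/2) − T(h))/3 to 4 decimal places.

R = (4·T(h/2) − T(h)) / 3 = (4·(-4.969) − (-4.71))/3 = (-15.166)/3 = -5.0553.

-5.0553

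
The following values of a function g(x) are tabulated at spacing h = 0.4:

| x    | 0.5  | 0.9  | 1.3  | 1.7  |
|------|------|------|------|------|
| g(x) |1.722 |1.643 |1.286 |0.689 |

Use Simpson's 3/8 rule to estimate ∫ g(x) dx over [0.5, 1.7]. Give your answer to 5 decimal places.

1.67970

h = 0.4, n = 3.
(3h/8)·[y₀ + 3y₁ + 3y₂ + y₃] = 0.15·(11.198) = 1.67970.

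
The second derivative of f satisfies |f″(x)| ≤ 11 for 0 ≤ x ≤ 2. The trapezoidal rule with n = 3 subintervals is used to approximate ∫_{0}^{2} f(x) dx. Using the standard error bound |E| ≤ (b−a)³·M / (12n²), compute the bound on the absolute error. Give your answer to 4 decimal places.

0.8148

|E| ≤ (2)³·11 / (12·3²) = 88/108 = 0.8148.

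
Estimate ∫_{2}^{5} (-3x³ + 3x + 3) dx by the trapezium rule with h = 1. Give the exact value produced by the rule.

-432

h = (5 − 2)/3 = 1.
Nodes x₀,…,x₃ = 2, 3, 4, 5.
f(x) = -3x³ + 3x + 3: f₀=-15, f₁=-69, f₂=-177, f₃=-357.
(h/2)·[f₀ + 2f₁ + 2f₂ + f₃] = 0.5·(-864) = -432.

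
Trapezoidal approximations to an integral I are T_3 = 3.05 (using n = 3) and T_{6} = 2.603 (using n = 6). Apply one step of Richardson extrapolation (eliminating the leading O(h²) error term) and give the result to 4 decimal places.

2.4540

R = (4·T_{6} − T_3) / 3 = (4·2.603 − 3.05)/3 = (7.362)/3 = 2.4540.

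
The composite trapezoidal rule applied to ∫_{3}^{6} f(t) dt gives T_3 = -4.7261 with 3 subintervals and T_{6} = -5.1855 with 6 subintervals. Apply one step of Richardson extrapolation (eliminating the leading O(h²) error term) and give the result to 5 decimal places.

-5.33863

R = (4·T_{6} − T_3) / 3 = (4·(-5.1855) − (-4.7261))/3 = (-16.0159)/3 = -5.33863.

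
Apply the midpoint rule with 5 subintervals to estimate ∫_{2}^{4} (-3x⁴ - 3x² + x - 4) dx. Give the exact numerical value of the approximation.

-648.64448

h = (4 − 2)/5 = 0.4.
Midpoints m₁,…,m₅ = 2.2, 2.6, 3, 3.4, 3.8.
f(m₁)=-86.5968, f(m₂)=-158.7728, f(m₃)=-271, f(m₄)=-436.1808, f(m₅)=-669.0608.
h·[f(m₁) + f(m₂) + f(m₃) + f(m₄) + f(m₅)] = 0.4·(-1621.6112) = -648.64448.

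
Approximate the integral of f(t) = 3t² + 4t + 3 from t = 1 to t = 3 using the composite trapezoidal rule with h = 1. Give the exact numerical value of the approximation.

49

h = (3 − 1)/2 = 1.
Nodes t₀,…,t₂ = 1, 2, 3.
f(t) = 3t² + 4t + 3: f₀=10, f₁=23, f₂=42.
(h/2)·[f₀ + 2f₁ + f₂] = 0.5·(98) = 49.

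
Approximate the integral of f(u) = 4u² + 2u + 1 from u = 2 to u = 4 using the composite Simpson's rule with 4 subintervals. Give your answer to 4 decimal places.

h = (4 − 2)/4 = 0.5.
Nodes u₀,…,u₄ = 2, 2.5, 3, 3.5, 4.
f(u) = 4u² + 2u + 1: f₀=21, f₁=31, f₂=43, f₃=57, f₄=73.
(h/3)·[f₀ + 4f₁ + 2f₂ + 4f₃ + f₄] = 0.166667·(532) = 88.6667.

88.6667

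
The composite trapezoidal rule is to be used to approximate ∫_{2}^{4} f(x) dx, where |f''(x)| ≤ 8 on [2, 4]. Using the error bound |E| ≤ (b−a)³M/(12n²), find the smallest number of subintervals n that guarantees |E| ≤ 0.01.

Need 64/(12n²) ≤ 0.01.
n² ≥ 64/(12·0.01) = 533.333 ⇒ n ≥ 23.0940, so the smallest n is 24.

24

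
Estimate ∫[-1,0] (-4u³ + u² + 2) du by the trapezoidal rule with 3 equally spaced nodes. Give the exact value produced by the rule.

h = (0 − (-1))/2 = 0.5.
Nodes u₀,…,u₂ = -1, -0.5, 0.
f(u) = -4u³ + u² + 2: f₀=7, f₁=2.75, f₂=2.
(h/2)·[f₀ + 2f₁ + f₂] = 0.25·(14.5) = 3.625.

3.625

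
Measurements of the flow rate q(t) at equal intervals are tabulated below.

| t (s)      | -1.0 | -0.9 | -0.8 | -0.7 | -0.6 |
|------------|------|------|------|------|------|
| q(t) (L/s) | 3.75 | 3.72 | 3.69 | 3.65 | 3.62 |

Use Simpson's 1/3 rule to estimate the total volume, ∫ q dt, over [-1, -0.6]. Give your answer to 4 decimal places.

h = 0.1, n = 4.
(h/3)·[y₀ + 4y₁ + 2y₂ + 4y₃ + y₄] = 0.033333·(44.23) = 1.4743.

1.4743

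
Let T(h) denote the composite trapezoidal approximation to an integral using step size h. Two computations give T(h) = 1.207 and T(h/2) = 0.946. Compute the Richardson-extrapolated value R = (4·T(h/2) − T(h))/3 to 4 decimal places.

R = (4·T(h/2) − T(h)) / 3 = (4·0.946 − 1.207)/3 = (2.577)/3 = 0.8590.

0.8590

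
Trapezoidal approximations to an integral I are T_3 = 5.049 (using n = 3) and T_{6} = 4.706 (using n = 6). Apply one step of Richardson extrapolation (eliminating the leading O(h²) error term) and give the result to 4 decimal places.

4.5917

R = (4·T_{6} − T_3) / 3 = (4·4.706 − 5.049)/3 = (13.775)/3 = 4.5917.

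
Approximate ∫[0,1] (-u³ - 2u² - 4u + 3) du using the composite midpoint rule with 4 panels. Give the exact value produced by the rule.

h = (1 − 0)/4 = 0.25.
Midpoints m₁,…,m₄ = 0.125, 0.375, 0.625, 0.875.
f(m₁)=2.466796875, f(m₂)=1.166015625, f(m₃)=-0.525390625, f(m₄)=-2.701171875.
h·[f(m₁) + f(m₂) + f(m₃) + f(m₄)] = 0.25·(0.40625) = 0.1015625.

0.1015625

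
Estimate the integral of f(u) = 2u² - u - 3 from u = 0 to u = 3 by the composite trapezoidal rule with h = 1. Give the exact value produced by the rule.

h = (3 − 0)/3 = 1.
Nodes u₀,…,u₃ = 0, 1, 2, 3.
f(u) = 2u² - u - 3: f₀=-3, f₁=-2, f₂=3, f₃=12.
(h/2)·[f₀ + 2f₁ + 2f₂ + f₃] = 0.5·(11) = 5.5.

5.5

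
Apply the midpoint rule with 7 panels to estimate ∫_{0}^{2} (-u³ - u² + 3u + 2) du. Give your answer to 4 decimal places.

3.3878

h = (2 − 0)/7 = 0.285714.
Midpoints m₁,…,m₇ = 0.142857, 0.428571, 0.714286, 1, 1.285714, 1.571429, 1.857143.
f(m₁)=2.405248, f(m₂)=3.023324, f(m₃)=3.268222, f(m₄)=3, f(m₅)=2.078717, f(m₆)=0.364431, f(m₇)=-2.282799.
h·[f(m₁) + f(m₂) + f(m₃) + f(m₄) + f(m₅) + f(m₆) + f(m₇)] = 0.285714·(11.857143) = 3.3878.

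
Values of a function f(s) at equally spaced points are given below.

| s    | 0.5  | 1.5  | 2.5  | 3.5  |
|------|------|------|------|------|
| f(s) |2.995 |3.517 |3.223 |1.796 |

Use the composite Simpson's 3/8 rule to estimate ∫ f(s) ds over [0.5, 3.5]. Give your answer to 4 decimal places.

9.3791

h = 1, n = 3.
(3h/8)·[y₀ + 3y₁ + 3y₂ + y₃] = 0.375·(25.011) = 9.3791.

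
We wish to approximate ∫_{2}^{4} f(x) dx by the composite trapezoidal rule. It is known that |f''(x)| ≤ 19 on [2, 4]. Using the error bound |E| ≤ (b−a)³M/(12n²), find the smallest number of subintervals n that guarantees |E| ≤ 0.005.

Need 152/(12n²) ≤ 0.005.
n² ≥ 152/(12·0.005) = 2533.33 ⇒ n ≥ 50.3322, so the smallest n is 51.

51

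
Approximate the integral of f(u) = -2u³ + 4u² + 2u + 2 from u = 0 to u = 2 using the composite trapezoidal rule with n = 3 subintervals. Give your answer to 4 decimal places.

h = (2 − 0)/3 = 0.666667.
Nodes u₀,…,u₃ = 0, 0.666667, 1.333333, 2.
f(u) = -2u³ + 4u² + 2u + 2: f₀=2, f₁=4.518519, f₂=7.037037, f₃=6.
(h/2)·[f₀ + 2f₁ + 2f₂ + f₃] = 0.333333·(31.111111) = 10.3704.

10.3704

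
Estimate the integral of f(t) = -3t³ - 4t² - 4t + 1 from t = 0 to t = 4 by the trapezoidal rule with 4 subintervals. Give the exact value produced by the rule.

h = (4 − 0)/4 = 1.
Nodes t₀,…,t₄ = 0, 1, 2, 3, 4.
f(t) = -3t³ - 4t² - 4t + 1: f₀=1, f₁=-10, f₂=-47, f₃=-128, f₄=-271.
(h/2)·[f₀ + 2f₁ + 2f₂ + 2f₃ + f₄] = 0.5·(-640) = -320.

-320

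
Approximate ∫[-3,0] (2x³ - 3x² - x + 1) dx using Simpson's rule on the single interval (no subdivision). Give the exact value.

S = (b−a)/6 · [f(-3) + 4f(-1.5) + f(0)] = 0.5·[(-77) + 4·(-11) + 1] = -60.

-60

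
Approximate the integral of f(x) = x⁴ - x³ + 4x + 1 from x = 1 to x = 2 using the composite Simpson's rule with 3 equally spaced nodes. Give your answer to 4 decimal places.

9.4583

h = (2 − 1)/2 = 0.5.
Nodes x₀,…,x₂ = 1, 1.5, 2.
f(x) = x⁴ - x³ + 4x + 1: f₀=5, f₁=8.6875, f₂=17.
(h/3)·[f₀ + 4f₁ + f₂] = 0.166667·(56.75) = 9.4583.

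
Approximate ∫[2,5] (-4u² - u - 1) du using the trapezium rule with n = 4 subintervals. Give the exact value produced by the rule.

-170.625

h = (5 − 2)/4 = 0.75.
Nodes u₀,…,u₄ = 2, 2.75, 3.5, 4.25, 5.
f(u) = -4u² - u - 1: f₀=-19, f₁=-34, f₂=-53.5, f₃=-77.5, f₄=-106.
(h/2)·[f₀ + 2f₁ + 2f₂ + 2f₃ + f₄] = 0.375·(-455) = -170.625.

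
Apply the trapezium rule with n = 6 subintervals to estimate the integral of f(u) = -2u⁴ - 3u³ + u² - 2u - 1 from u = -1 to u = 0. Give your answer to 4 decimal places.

0.6903

h = (0 − (-1))/6 = 0.166667.
Nodes u₀,…,u₆ = -1, -0.833333, -0.666667, -0.5, -0.333333, -0.166667, 0.
f(u) = -2u⁴ - 3u³ + u² - 2u - 1: f₀=3, f₁=2.132716, f₂=1.271605, f₃=0.5, f₄=-0.135802, f₅=-0.626543, f₆=-1.
(h/2)·[f₀ + 2f₁ + 2f₂ + 2f₃ + 2f₄ + 2f₅ + f₆] = 0.083333·(8.283951) = 0.6903.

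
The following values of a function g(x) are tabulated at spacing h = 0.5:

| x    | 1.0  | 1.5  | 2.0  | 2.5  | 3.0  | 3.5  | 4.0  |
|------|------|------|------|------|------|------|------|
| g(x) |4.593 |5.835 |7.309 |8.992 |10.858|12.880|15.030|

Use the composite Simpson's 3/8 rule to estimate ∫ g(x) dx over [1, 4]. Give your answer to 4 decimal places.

27.7974

h = 0.5, n = 6.
(3h/8)·[y₀ + 3y₁ + 3y₂ + 2y₃ + 3y₄ + 3y₅ + y₆] = 0.1875·(148.253) = 27.7974.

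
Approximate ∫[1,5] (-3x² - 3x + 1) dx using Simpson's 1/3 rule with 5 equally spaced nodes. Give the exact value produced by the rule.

h = (5 − 1)/4 = 1.
Nodes x₀,…,x₄ = 1, 2, 3, 4, 5.
f(x) = -3x² - 3x + 1: f₀=-5, f₁=-17, f₂=-35, f₃=-59, f₄=-89.
(h/3)·[f₀ + 4f₁ + 2f₂ + 4f₃ + f₄] = 0.333333·(-468) = -156.

-156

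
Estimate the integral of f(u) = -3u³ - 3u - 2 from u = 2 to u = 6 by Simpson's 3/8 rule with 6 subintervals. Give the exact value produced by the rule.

h = (6 − 2)/6 = 0.666667.
Nodes u₀,…,u₆ = 2, 2.666667, 3.333333, 4, 4.666667, 5.333333, 6.
f(u) = -3u³ - 3u - 2: f₀=-32, f₁=-66.888889, f₂=-123.111111, f₃=-206, f₄=-320.888889, f₅=-473.111111, f₆=-668.
(3h/8)·[f₀ + 3f₁ + 3f₂ + 2f₃ + 3f₄ + 3f₅ + f₆] = 0.25·(-4064) = -1016.

-1016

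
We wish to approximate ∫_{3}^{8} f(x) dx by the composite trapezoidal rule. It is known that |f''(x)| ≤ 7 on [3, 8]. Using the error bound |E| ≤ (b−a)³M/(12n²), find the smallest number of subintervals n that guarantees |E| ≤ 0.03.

Need 875/(12n²) ≤ 0.03.
n² ≥ 875/(12·0.03) = 2430.56 ⇒ n ≥ 49.3007, so the smallest n is 50.

50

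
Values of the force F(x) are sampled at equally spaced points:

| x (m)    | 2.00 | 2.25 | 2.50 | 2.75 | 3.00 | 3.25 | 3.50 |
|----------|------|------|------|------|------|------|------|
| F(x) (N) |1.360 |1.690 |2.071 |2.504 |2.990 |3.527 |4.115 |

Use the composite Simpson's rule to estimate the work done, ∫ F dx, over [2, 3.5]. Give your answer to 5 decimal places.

h = 0.25, n = 6.
(h/3)·[y₀ + 4y₁ + 2y₂ + 4y₃ + 2y₄ + 4y₅ + y₆] = 0.083333·(46.481) = 3.87342.

3.87342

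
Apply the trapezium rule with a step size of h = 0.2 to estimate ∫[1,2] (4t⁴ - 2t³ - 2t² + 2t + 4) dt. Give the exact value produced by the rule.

19.93312

h = (2 − 1)/5 = 0.2.
Nodes t₀,…,t₅ = 1, 1.2, 1.4, 1.6, 1.8, 2.
f(t) = 4t⁴ - 2t³ - 2t² + 2t + 4: f₀=6, f₁=8.3584, f₂=12.7584, f₃=20.1024, f₄=31.4464, f₅=48.
(h/2)·[f₀ + 2f₁ + 2f₂ + 2f₃ + 2f₄ + f₅] = 0.1·(199.3312) = 19.93312.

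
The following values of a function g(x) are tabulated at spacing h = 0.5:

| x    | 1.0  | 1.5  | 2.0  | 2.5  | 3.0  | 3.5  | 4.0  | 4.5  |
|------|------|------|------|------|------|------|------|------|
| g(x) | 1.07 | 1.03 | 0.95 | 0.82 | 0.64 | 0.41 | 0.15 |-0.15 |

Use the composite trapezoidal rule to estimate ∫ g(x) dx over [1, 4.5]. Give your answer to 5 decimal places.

h = 0.5, n = 7.
(h/2)·[y₀ + 2y₁ + 2y₂ + 2y₃ + 2y₄ + 2y₅ + 2y₆ + y₇] = 0.25·(8.92) = 2.23000.

2.23000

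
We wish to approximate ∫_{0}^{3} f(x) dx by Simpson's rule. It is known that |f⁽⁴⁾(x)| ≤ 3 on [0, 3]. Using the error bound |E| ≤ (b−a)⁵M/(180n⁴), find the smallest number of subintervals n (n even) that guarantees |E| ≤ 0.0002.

Need 729/(180n⁴) ≤ 0.0002.
n⁴ ≥ 729/(180·0.0002) = 20250 ⇒ n ≥ 11.9291, so the smallest even n is 12. (n must be even for Simpson's rule.)

12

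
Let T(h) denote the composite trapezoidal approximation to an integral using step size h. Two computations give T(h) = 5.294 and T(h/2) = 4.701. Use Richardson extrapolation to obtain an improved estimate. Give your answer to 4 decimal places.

4.5033

R = (4·T(h/2) − T(h)) / 3 = (4·4.701 − 5.294)/3 = (13.510)/3 = 4.5033.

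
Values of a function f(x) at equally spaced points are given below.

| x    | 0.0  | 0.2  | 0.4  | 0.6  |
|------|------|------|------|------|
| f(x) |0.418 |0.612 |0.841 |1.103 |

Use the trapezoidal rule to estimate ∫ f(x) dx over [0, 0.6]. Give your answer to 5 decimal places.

h = 0.2, n = 3.
(h/2)·[y₀ + 2y₁ + 2y₂ + y₃] = 0.1·(4.427) = 0.44270.

0.44270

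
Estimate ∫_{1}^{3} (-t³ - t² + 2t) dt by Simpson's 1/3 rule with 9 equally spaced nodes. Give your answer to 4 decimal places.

-20.6667

h = (3 − 1)/8 = 0.25.
Nodes t₀,…,t₈ = 1, 1.25, 1.5, 1.75, 2, 2.25, 2.5, 2.75, 3.
f(t) = -t³ - t² + 2t: f₀=0, f₁=-1.015625, f₂=-2.625, f₃=-4.921875, f₄=-8, f₅=-11.953125, f₆=-16.875, f₇=-22.859375, f₈=-30.
(h/3)·[f₀ + 4f₁ + 2f₂ + 4f₃ + 2f₄ + 4f₅ + 2f₆ + 4f₇ + f₈] = 0.083333·(-248) = -20.6667.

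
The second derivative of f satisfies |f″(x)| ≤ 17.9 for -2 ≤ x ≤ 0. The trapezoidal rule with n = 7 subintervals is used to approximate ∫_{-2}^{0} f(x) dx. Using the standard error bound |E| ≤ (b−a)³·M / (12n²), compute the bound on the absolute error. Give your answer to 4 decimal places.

0.2435

|E| ≤ (2)³·17.9 / (12·7²) = 143.2/588 = 0.2435.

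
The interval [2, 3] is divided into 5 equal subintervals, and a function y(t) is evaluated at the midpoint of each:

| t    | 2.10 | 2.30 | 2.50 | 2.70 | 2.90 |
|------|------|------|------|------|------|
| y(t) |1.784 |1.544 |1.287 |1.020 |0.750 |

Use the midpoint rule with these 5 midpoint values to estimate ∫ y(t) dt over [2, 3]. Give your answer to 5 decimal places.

1.27700

h = 0.2, n = 5.
h·[y(m₁) + y(m₂) + y(m₃) + y(m₄) + y(m₅)] = 0.2·(6.385) = 1.27700.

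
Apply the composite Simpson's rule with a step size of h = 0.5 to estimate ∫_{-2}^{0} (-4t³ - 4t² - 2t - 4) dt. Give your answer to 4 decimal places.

1.3333

h = (0 − (-2))/4 = 0.5.
Nodes t₀,…,t₄ = -2, -1.5, -1, -0.5, 0.
f(t) = -4t³ - 4t² - 2t - 4: f₀=16, f₁=3.5, f₂=-2, f₃=-3.5, f₄=-4.
(h/3)·[f₀ + 4f₁ + 2f₂ + 4f₃ + f₄] = 0.166667·(8) = 1.3333.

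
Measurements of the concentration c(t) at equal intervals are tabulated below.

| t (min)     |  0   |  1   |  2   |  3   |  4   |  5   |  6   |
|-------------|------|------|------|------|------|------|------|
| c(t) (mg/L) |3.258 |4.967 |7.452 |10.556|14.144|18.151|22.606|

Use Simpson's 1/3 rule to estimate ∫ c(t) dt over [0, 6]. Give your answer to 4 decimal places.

67.9173

h = 1, n = 6.
(h/3)·[y₀ + 4y₁ + 2y₂ + 4y₃ + 2y₄ + 4y₅ + y₆] = 0.333333·(203.752) = 67.9173.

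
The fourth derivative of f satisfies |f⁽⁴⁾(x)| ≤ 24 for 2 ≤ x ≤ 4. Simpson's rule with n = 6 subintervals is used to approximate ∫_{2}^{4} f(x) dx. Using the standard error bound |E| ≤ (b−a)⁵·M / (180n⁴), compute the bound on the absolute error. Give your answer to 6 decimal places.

0.003292

|E| ≤ (2)⁵·24 / (180·6⁴) = 768/233280 = 0.003292.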